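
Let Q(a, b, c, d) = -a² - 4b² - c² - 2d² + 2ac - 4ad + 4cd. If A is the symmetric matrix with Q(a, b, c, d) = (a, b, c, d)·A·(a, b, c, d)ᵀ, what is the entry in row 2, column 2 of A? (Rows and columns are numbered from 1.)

The coefficient of b² in Q is -4, and that is exactly A[2,2].

-4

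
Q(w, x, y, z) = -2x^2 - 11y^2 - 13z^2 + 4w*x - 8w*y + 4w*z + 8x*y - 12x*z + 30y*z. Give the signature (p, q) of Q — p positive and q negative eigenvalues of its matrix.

(1, 2)

The symmetric matrix is A = [[0, 2, -4, 2], [2, -2, 4, -6], [-4, 4, -11, 15], [2, -6, 15, -13]].
By Sylvester's law of inertia any congruent diagonalization of A has 1 positive, 2 negative and 1 zero entries.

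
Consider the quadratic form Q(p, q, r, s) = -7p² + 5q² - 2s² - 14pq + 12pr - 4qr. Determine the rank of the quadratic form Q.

The associated matrix is A = [[-7, -7, 6, 0], [-7, 5, -2, 0], [6, -2, 0, 0], [0, 0, 0, -2]].
Applying the same elementary operations to the rows and columns of A produces a congruent diagonal matrix with entries -7, 12, -4/21, -2.
Counting signs: 1 positive, 3 negative.
The rank is the number of nonzero pivots: 4.

4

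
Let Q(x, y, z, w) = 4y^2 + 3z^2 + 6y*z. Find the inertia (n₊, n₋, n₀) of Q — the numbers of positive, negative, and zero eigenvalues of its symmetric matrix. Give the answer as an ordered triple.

(2, 0, 2)

The associated matrix is A = [[0, 0, 0, 0], [0, 4, 3, 0], [0, 3, 3, 0], [0, 0, 0, 0]].
Congruent diagonalization of A (simultaneous row and column reduction) yields pivots 0, 4, 3/4, 0.
So there are 2 positive, 2 zero pivots.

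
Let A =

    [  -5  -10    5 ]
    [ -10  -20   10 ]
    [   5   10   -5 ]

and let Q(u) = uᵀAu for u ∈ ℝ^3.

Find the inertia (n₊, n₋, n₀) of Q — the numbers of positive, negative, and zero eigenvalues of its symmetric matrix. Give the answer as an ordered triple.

Row-reducing A symmetrically gives the diagonal entries -5, 0, 0.
That gives 1 negative, 2 zero pivots.

(0, 1, 2)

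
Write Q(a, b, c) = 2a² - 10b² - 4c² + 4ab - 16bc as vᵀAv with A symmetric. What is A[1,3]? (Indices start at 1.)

The coefficient of a·c in Q is 0. For a symmetric A this equals A[1,3] + A[3,1] = 2·A[1,3].
So A[1,3] = 0/2 = 0.

0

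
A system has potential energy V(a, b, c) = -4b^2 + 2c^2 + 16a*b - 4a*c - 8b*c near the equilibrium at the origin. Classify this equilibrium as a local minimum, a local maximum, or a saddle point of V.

saddle point

The Hessian at the origin is H = [[0, 16, -4], [16, -8, -8], [-4, -8, 4]].
H is indefinite, so the origin is a saddle point.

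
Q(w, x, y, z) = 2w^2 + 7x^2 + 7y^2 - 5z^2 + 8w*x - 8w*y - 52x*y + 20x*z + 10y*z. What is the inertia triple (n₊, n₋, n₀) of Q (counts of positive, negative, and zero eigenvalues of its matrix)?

(3, 1, 0)

The symmetric matrix is A = [[2, 4, -4, 0], [4, 7, -26, 10], [-4, -26, 7, 5], [0, 10, 5, -5]].
Applying the same elementary operations to the rows and columns of A produces a congruent diagonal matrix with entries 2, -1, 323, 60/323.
Counting signs: 3 positive, 1 negative.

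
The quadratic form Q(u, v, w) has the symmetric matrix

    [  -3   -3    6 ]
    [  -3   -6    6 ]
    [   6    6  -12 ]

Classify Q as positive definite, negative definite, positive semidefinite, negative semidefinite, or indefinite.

negative semidefinite

Symmetric row and column elimination reduces A to a congruent diagonal form with pivots -3, -3, 0.
Counting signs: 2 negative, 1 zero.
Hence Q is negative semidefinite.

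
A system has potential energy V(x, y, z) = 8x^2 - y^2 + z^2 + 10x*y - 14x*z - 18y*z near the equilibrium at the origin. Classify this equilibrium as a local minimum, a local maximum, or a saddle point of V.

The Hessian at the origin is H = [[16, 10, -14], [10, -2, -18], [-14, -18, 2]].
Row-reducing H symmetrically gives the diagonal entries 16, -33/4, 4/33.
So there are 2 positive, 1 negative pivots.
H is indefinite, so the origin is a saddle point.

saddle point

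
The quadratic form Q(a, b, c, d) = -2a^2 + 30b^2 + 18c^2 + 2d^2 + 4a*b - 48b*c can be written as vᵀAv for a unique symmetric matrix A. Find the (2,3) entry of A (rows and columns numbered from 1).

The coefficient of b·c in Q is -48. For a symmetric A this equals A[2,3] + A[3,2] = 2·A[2,3].
So A[2,3] = -48/2 = -24.

-24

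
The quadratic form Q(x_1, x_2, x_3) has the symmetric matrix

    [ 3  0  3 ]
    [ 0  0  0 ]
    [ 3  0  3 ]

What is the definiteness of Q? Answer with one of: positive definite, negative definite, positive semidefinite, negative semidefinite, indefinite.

positive semidefinite

Row-reducing A symmetrically gives the diagonal entries 3, 0, 0.
Counting signs: 1 positive, 2 zero.
Hence Q is positive semidefinite.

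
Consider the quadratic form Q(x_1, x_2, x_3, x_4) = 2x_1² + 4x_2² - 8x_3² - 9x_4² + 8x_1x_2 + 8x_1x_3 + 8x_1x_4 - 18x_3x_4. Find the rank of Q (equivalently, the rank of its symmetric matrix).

4

The symmetric matrix is A = [[2, 4, 4, 4], [4, 4, 0, 0], [4, 0, -8, -9], [4, 0, -9, -9]].
Row reduction of A gives 4 nonzero rows, so rank A = 4.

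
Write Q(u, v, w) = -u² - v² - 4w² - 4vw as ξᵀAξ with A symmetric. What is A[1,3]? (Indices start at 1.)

0

The coefficient of u·w in Q is 0. For a symmetric A this equals A[1,3] + A[3,1] = 2·A[1,3].
So A[1,3] = 0/2 = 0.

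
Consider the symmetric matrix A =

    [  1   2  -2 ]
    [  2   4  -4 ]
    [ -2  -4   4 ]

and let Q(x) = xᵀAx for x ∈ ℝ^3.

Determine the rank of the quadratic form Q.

1

Row-reducing A symmetrically gives the diagonal entries 1, 0, 0.
Counting signs: 1 positive, 2 zero.
The rank is the number of nonzero pivots: 1.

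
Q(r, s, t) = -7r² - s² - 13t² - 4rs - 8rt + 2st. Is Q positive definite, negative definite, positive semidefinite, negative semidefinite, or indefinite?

negative semidefinite

The symmetric matrix is A = [[-7, -2, -4], [-2, -1, 1], [-4, 1, -13]].
Symmetric row and column elimination reduces A to a congruent diagonal form with pivots -7, -3/7, 0.
Counting signs: 2 negative, 1 zero.
Hence Q is negative semidefinite.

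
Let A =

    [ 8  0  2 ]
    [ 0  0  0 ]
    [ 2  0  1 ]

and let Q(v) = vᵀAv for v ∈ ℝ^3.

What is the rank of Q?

2

Symmetric row and column elimination reduces A to a congruent diagonal form with pivots 8, 0, 1/2.
That gives 2 positive, 1 zero pivots.
The rank is the number of nonzero pivots: 2.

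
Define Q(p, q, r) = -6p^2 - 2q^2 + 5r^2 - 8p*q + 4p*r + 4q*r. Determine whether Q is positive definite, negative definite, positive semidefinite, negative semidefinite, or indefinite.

indefinite

The symmetric matrix is A = [[-6, -4, 2], [-4, -2, 2], [2, 2, 5]].
Symmetric row and column elimination reduces A to a congruent diagonal form with pivots -6, 2/3, 5.
So there are 2 positive, 1 negative pivots.
Hence Q is indefinite.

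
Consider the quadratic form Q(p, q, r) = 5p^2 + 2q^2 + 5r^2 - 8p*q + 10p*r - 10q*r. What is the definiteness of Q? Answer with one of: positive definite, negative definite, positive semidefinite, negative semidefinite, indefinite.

indefinite

The symmetric matrix is A = [[5, -4, 5], [-4, 2, -5], [5, -5, 5]].
Symmetric row and column elimination reduces A to a congruent diagonal form with pivots 5, -6/5, 5/6.
That gives 2 positive, 1 negative pivots.
Hence Q is indefinite.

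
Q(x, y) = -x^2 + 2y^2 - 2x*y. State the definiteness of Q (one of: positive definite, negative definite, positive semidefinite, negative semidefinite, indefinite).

Write A = [[-1, -1], [-1, 2]].
Symmetric row and column elimination reduces A to a congruent diagonal form with pivots -1, 3.
Counting signs: 1 positive, 1 negative.
Hence Q is indefinite.

indefinite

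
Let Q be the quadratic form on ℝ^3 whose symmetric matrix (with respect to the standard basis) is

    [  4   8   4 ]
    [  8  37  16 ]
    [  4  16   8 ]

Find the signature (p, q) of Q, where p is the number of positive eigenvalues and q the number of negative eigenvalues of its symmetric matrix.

Applying the same elementary operations to the rows and columns of A produces a congruent diagonal matrix with entries 4, 21, 20/21.
So there are 3 positive pivots.

(3, 0)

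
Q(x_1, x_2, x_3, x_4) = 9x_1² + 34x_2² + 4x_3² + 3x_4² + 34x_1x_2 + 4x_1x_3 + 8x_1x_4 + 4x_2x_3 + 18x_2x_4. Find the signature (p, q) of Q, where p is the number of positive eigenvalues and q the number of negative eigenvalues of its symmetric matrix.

(3, 0)

Write A = [[9, 17, 2, 4], [17, 34, 2, 9], [2, 2, 4, 0], [4, 9, 0, 3]].
Symmetric row and column elimination reduces A to a congruent diagonal form with pivots 9, 17/9, 32/17, 0.
So there are 3 positive, 1 zero pivots.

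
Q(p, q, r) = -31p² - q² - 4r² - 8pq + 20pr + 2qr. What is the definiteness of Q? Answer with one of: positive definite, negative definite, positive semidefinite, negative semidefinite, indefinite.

negative definite

Write A = [[-31, -4, 10], [-4, -1, 1], [10, 1, -4]].
An LDLᵀ factorisation of A has diagonal entries -31, -15/31, -3/5.
Counting signs: 3 negative.
Hence Q is negative definite.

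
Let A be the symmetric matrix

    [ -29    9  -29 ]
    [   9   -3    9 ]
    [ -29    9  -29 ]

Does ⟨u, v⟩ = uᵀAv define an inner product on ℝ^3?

no

Symmetric row and column elimination reduces A to a congruent diagonal form with pivots -29, -6/29, 0.
Counting signs: 2 negative, 1 zero.
Hence Q is negative semidefinite.
⟨·,·⟩ is an inner product exactly when A is positive definite.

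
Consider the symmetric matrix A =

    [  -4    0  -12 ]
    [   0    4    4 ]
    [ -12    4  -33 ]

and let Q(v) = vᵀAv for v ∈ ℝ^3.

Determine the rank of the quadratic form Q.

Congruent diagonalization of A (simultaneous row and column reduction) yields pivots -4, 4, -1.
Counting signs: 1 positive, 2 negative.
The rank is the number of nonzero pivots: 3.

3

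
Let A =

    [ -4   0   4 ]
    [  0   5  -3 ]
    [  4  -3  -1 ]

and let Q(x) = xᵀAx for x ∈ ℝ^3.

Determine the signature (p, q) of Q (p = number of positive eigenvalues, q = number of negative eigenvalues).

Row-reducing A symmetrically gives the diagonal entries -4, 5, 6/5.
So there are 2 positive, 1 negative pivots.

(2, 1)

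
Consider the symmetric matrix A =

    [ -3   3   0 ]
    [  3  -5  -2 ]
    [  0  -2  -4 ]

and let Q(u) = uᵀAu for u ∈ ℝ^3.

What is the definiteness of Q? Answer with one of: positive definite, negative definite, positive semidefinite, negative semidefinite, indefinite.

negative definite

Symmetric row and column elimination reduces A to a congruent diagonal form with pivots -3, -2, -2.
Counting signs: 3 negative.
Hence Q is negative definite.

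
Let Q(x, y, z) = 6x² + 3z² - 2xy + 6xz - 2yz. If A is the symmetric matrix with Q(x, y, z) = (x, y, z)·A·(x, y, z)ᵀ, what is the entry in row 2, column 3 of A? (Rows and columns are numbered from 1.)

-1

The coefficient of y·z in Q is -2. For a symmetric A this equals A[2,3] + A[3,2] = 2·A[2,3].
So A[2,3] = -2/2 = -1.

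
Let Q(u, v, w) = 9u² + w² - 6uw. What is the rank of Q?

Write A = [[9, 0, -3], [0, 0, 0], [-3, 0, 1]].
Symmetric row and column elimination reduces A to a congruent diagonal form with pivots 9, 0, 0.
Counting signs: 1 positive, 2 zero.
The rank is the number of nonzero pivots: 1.

1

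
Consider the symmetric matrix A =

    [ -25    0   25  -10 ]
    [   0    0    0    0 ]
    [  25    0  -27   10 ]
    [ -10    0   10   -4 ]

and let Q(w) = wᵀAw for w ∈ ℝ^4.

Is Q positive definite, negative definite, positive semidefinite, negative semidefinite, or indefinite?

Row-reducing A symmetrically gives the diagonal entries -25, 0, -2, 0.
Counting signs: 2 negative, 2 zero.
Hence Q is negative semidefinite.

negative semidefinite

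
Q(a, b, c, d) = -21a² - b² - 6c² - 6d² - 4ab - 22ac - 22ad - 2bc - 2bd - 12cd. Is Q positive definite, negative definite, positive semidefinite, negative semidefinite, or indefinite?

negative semidefinite

Write A = [[-21, -2, -11, -11], [-2, -1, -1, -1], [-11, -1, -6, -6], [-11, -1, -6, -6]].
Row-reducing A symmetrically gives the diagonal entries -21, -17/21, -4/17, 0.
Counting signs: 3 negative, 1 zero.
Hence Q is negative semidefinite.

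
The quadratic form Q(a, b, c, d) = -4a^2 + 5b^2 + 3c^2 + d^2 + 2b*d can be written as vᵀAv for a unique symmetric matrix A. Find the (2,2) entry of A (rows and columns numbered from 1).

5

The coefficient of b^2 in Q is 5, and that is exactly A[2,2].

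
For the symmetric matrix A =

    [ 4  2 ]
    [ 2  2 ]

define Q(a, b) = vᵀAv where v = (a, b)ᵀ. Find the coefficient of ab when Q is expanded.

4

The coefficient of ab is A[1,2] + A[2,1] = 2·2 = 4.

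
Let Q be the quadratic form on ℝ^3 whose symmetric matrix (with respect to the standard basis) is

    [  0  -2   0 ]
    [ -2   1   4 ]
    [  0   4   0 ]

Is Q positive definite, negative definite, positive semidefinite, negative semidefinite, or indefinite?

indefinite

A is congruent to a diagonal matrix with 1 positive, 1 negative and 1 zero entries, so Q is indefinite.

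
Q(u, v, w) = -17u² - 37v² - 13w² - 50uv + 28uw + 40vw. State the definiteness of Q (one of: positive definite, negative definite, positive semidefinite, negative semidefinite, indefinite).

Write A = [[-17, -25, 14], [-25, -37, 20], [14, 20, -13]].
Symmetric row and column elimination reduces A to a congruent diagonal form with pivots -17, -4/17, 0.
That gives 2 negative, 1 zero pivots.
Hence Q is negative semidefinite.

negative semidefinite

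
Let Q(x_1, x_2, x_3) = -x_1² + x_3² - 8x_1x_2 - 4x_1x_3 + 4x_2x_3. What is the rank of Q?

3

The symmetric matrix is A = [[-1, -4, -2], [-4, 0, 2], [-2, 2, 1]].
An LDLᵀ factorisation of A has diagonal entries -1, 16, -5/4.
Counting signs: 1 positive, 2 negative.
The rank is the number of nonzero pivots: 3.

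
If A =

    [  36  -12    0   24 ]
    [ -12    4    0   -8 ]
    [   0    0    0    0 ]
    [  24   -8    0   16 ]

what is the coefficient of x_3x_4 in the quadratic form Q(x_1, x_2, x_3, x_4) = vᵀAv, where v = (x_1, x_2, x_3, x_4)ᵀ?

The coefficient of x_3x_4 is A[3,4] + A[4,3] = 2·0 = 0.

0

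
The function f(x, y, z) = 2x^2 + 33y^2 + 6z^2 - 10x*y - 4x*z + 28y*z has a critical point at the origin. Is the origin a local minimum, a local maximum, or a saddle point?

The Hessian at the origin is H = [[4, -10, -4], [-10, 66, 28], [-4, 28, 12]].
Applying the same elementary operations to the rows and columns of H produces a congruent diagonal matrix with entries 4, 41, 4/41.
Counting signs: 3 positive.
H is positive definite, so the origin is a strict local minimum.

local minimum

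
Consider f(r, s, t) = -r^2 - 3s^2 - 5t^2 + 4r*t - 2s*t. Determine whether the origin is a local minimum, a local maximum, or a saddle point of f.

local maximum

The Hessian at the origin is H = [[-2, 0, 4], [0, -6, -2], [4, -2, -10]].
Congruent diagonalization of H (simultaneous row and column reduction) yields pivots -2, -6, -4/3.
Counting signs: 3 negative.
H is negative definite, so the origin is a strict local maximum.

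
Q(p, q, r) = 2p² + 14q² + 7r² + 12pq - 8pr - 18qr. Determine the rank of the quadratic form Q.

Write A = [[2, 6, -4], [6, 14, -9], [-4, -9, 7]].
Symmetric row and column elimination reduces A to a congruent diagonal form with pivots 2, -4, 5/4.
Counting signs: 2 positive, 1 negative.
The rank is the number of nonzero pivots: 3.

3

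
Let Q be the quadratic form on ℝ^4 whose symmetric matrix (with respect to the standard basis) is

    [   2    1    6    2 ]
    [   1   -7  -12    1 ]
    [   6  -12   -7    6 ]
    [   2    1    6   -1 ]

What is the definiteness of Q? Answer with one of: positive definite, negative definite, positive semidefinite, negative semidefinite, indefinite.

indefinite

Applying the same elementary operations to the rows and columns of A produces a congruent diagonal matrix with entries 2, -15/2, 5, -3.
Counting signs: 2 positive, 2 negative.
Hence Q is indefinite.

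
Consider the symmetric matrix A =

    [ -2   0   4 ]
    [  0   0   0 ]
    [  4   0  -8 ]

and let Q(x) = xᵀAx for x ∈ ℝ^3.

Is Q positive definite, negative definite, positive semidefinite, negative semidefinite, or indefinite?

negative semidefinite

Row-reducing A symmetrically gives the diagonal entries -2, 0, 0.
Counting signs: 1 negative, 2 zero.
Hence Q is negative semidefinite.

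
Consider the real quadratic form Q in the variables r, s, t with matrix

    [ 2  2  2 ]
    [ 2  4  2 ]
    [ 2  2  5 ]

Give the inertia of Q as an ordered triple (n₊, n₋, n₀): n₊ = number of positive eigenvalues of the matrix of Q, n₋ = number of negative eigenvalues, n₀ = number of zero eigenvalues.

Applying the same elementary operations to the rows and columns of A produces a congruent diagonal matrix with entries 2, 2, 3.
Counting signs: 3 positive.

(3, 0, 0)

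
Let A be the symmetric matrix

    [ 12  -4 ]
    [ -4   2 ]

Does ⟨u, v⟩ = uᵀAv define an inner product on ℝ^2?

Symmetric row and column elimination reduces A to a congruent diagonal form with pivots 12, 2/3.
Counting signs: 2 positive.
Hence Q is positive definite.
⟨·,·⟩ is an inner product exactly when A is positive definite.

yes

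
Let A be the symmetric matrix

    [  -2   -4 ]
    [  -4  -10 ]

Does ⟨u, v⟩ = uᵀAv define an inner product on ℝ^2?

Row-reducing A symmetrically gives the diagonal entries -2, -2.
Counting signs: 2 negative.
Hence Q is negative definite.
⟨·,·⟩ is an inner product exactly when A is positive definite.

no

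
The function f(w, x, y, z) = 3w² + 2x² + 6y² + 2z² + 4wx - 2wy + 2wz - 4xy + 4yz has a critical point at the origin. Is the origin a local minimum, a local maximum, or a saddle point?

local minimum

The Hessian at the origin is H = [[6, 4, -2, 2], [4, 4, -4, 0], [-2, -4, 12, 4], [2, 0, 4, 4]].
Symmetric row and column elimination reduces H to a congruent diagonal form with pivots 6, 4/3, 6, 4/3.
So there are 4 positive pivots.
H is positive definite, so the origin is a strict local minimum.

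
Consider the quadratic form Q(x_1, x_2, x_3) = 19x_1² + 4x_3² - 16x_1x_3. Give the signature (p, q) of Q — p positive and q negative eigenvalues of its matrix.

The associated matrix is A = [[19, 0, -8], [0, 0, 0], [-8, 0, 4]].
Congruent diagonalization of A (simultaneous row and column reduction) yields pivots 19, 0, 12/19.
Counting signs: 2 positive, 1 zero.

(2, 0)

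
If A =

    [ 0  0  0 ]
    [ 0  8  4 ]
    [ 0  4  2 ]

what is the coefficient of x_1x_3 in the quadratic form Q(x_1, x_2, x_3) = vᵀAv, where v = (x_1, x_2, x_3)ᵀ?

The coefficient of x_1x_3 is A[1,3] + A[3,1] = 2·0 = 0.

0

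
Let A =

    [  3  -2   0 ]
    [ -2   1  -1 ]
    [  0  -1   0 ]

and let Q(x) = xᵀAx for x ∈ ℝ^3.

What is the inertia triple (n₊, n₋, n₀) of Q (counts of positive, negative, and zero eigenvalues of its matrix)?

Congruent diagonalization of A (simultaneous row and column reduction) yields pivots 3, -1/3, 3.
Counting signs: 2 positive, 1 negative.

(2, 1, 0)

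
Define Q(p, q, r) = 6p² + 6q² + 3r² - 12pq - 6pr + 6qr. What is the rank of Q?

2

The symmetric matrix is A = [[6, -6, -3], [-6, 6, 3], [-3, 3, 3]].
Symmetric row and column elimination reduces A to a congruent diagonal form with pivots 6, 0, 3/2.
So there are 2 positive, 1 zero pivots.
The rank is the number of nonzero pivots: 2.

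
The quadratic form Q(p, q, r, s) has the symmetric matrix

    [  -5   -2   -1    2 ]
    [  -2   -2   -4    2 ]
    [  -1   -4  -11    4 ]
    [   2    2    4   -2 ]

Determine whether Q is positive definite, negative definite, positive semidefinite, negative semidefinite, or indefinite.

negative semidefinite

Row-reducing A symmetrically gives the diagonal entries -5, -6/5, 0, 0.
That gives 2 negative, 2 zero pivots.
Hence Q is negative semidefinite.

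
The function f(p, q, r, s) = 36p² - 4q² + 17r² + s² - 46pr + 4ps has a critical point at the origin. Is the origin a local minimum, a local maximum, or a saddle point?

saddle point

The Hessian at the origin is H = [[72, 0, -46, 4], [0, -8, 0, 0], [-46, 0, 34, 0], [4, 0, 0, 2]].
Applying the same elementary operations to the rows and columns of H produces a congruent diagonal matrix with entries 72, -8, 83/18, 30/83.
That gives 3 positive, 1 negative pivots.
H is indefinite, so the origin is a saddle point.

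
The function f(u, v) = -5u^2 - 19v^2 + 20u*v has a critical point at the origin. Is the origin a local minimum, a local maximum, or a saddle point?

saddle point

The Hessian at the origin is H = [[-10, 20], [20, -38]].
det H = -10·-38 − (20)² = -20 < 0, so H is indefinite.
Therefore the origin is a saddle point.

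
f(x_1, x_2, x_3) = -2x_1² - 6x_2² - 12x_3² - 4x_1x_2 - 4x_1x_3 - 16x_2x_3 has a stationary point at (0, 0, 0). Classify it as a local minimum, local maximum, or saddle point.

local maximum

The Hessian at the origin is H = [[-4, -4, -4], [-4, -12, -16], [-4, -16, -24]].
Applying the same elementary operations to the rows and columns of H produces a congruent diagonal matrix with entries -4, -8, -2.
That gives 3 negative pivots.
H is negative definite, so the origin is a strict local maximum.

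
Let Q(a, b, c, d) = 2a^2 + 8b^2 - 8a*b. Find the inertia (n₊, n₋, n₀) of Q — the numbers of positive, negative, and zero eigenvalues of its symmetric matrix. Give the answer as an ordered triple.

Write A = [[2, -4, 0, 0], [-4, 8, 0, 0], [0, 0, 0, 0], [0, 0, 0, 0]].
Row-reducing A symmetrically gives the diagonal entries 2, 0, 0, 0.
That gives 1 positive, 3 zero pivots.

(1, 0, 3)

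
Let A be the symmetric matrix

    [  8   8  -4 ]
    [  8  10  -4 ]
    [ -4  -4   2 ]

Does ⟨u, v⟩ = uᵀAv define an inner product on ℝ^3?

Applying the same elementary operations to the rows and columns of A produces a congruent diagonal matrix with entries 8, 2, 0.
So there are 2 positive, 1 zero pivots.
Hence Q is positive semidefinite.
⟨·,·⟩ is an inner product exactly when A is positive definite.

no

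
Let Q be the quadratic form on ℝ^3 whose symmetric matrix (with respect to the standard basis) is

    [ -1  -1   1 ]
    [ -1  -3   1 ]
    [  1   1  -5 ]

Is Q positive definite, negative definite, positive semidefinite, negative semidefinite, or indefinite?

An LDLᵀ factorisation of A has diagonal entries -1, -2, -4.
Counting signs: 3 negative.
Hence Q is negative definite.

negative definite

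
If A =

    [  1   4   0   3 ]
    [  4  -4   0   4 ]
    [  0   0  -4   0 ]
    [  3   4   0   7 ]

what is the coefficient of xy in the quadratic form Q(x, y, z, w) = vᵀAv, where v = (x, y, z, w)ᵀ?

The coefficient of xy is A[1,2] + A[2,1] = 2·4 = 8.

8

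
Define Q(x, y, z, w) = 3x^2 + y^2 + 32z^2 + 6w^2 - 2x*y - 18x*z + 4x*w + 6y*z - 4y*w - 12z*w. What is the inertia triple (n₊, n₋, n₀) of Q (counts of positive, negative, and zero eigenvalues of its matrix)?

The symmetric matrix is A = [[3, -1, -9, 2], [-1, 1, 3, -2], [-9, 3, 32, -6], [2, -2, -6, 6]].
Row-reducing A symmetrically gives the diagonal entries 3, 2/3, 5, 2.
That gives 4 positive pivots.

(4, 0, 0)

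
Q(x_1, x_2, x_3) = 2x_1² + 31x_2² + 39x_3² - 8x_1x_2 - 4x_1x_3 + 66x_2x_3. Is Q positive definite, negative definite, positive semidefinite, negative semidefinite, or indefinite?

positive definite

The symmetric matrix of Q is A = [[2, -4, -2], [-4, 31, 33], [-2, 33, 39]].
Leading principal minors: Δ_1 = 2, Δ_2 = 46, Δ_3 = 20.
All leading principal minors are positive, so by Sylvester's criterion Q is positive definite.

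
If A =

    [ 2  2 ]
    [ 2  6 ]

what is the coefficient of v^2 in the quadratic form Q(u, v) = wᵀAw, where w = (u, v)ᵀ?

6

The coefficient of v^2 is the diagonal entry A[2,2] = 6.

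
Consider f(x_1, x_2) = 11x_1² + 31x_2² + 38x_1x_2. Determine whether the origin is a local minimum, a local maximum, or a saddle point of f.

The Hessian at the origin is H = [[22, 38], [38, 62]].
det H = 22·62 − (38)² = -80 < 0, so H is indefinite.
Therefore the origin is a saddle point.

saddle point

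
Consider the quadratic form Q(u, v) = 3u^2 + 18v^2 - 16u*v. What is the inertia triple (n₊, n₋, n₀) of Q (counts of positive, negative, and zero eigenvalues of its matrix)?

The symmetric matrix is A = [[3, -8], [-8, 18]].
Applying the same elementary operations to the rows and columns of A produces a congruent diagonal matrix with entries 3, -10/3.
That gives 1 positive, 1 negative pivots.

(1, 1, 0)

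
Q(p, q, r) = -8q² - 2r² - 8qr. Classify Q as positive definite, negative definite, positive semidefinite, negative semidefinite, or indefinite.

negative semidefinite

Write A = [[0, 0, 0], [0, -8, -4], [0, -4, -2]].
Row-reducing A symmetrically gives the diagonal entries 0, -8, 0.
So there are 1 negative, 2 zero pivots.
Hence Q is negative semidefinite.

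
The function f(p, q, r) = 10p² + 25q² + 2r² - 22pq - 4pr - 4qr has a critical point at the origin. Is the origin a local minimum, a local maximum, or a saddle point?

local minimum

The Hessian at the origin is H = [[20, -22, -4], [-22, 50, -4], [-4, -4, 4]].
Congruent diagonalization of H (simultaneous row and column reduction) yields pivots 20, 129/5, 20/43.
So there are 3 positive pivots.
H is positive definite, so the origin is a strict local minimum.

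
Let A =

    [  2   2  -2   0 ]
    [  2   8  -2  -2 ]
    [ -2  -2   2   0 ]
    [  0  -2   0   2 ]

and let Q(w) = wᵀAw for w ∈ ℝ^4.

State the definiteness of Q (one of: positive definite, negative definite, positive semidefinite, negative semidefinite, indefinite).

Row-reducing A symmetrically gives the diagonal entries 2, 6, 0, 4/3.
That gives 3 positive, 1 zero pivots.
Hence Q is positive semidefinite.

positive semidefinite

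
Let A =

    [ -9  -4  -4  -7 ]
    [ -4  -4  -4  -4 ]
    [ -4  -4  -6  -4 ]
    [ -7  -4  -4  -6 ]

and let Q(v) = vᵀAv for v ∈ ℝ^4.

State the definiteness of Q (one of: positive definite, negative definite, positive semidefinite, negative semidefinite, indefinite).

Applying the same elementary operations to the rows and columns of A produces a congruent diagonal matrix with entries -9, -20/9, -2, -1/5.
That gives 4 negative pivots.
Hence Q is negative definite.

negative definite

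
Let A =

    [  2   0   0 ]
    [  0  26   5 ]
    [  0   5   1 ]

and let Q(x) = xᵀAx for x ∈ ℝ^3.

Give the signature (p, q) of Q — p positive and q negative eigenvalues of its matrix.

Congruent diagonalization of A (simultaneous row and column reduction) yields pivots 2, 26, 1/26.
Counting signs: 3 positive.

(3, 0)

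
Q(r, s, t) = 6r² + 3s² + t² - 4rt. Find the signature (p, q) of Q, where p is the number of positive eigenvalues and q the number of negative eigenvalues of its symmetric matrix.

The symmetric matrix is A = [[6, 0, -2], [0, 3, 0], [-2, 0, 1]].
Congruent diagonalization of A (simultaneous row and column reduction) yields pivots 6, 3, 1/3.
That gives 3 positive pivots.

(3, 0)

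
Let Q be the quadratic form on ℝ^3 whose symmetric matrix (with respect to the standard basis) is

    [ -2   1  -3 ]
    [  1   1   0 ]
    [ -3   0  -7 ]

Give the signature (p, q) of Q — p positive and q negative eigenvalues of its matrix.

(1, 2)

Symmetric row and column elimination reduces A to a congruent diagonal form with pivots -2, 3/2, -4.
So there are 1 positive, 2 negative pivots.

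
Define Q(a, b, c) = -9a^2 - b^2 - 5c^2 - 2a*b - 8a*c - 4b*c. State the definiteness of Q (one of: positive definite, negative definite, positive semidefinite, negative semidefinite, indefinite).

negative definite

Write A = [[-9, -1, -4], [-1, -1, -2], [-4, -2, -5]].
Applying the same elementary operations to the rows and columns of A produces a congruent diagonal matrix with entries -9, -8/9, -1/2.
That gives 3 negative pivots.
Hence Q is negative definite.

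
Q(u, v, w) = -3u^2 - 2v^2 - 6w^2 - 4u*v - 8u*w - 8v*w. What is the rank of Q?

3

Write A = [[-3, -2, -4], [-2, -2, -4], [-4, -4, -6]].
Applying the same elementary operations to the rows and columns of A produces a congruent diagonal matrix with entries -3, -2/3, 2.
So there are 1 positive, 2 negative pivots.
The rank is the number of nonzero pivots: 3.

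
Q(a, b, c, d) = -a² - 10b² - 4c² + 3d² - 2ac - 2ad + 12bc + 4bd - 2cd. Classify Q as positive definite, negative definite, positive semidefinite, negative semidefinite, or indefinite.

indefinite

The associated matrix is A = [[-1, 0, -1, -1], [0, -10, 6, 2], [-1, 6, -4, -1], [-1, 2, -1, 3]].
Congruent diagonalization of A (simultaneous row and column reduction) yields pivots -1, -10, 3/5, 2.
That gives 2 positive, 2 negative pivots.
Hence Q is indefinite.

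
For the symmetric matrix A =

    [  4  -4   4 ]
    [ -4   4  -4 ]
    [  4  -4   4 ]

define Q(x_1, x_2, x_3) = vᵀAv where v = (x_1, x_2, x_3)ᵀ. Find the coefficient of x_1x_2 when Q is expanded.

The coefficient of x_1x_2 is A[1,2] + A[2,1] = 2·(-4) = -8.

-8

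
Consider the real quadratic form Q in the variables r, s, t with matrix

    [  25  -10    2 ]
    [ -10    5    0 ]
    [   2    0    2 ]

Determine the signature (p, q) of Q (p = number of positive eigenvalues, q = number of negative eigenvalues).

(3, 0)

Congruent diagonalization of A (simultaneous row and column reduction) yields pivots 25, 1, 6/5.
So there are 3 positive pivots.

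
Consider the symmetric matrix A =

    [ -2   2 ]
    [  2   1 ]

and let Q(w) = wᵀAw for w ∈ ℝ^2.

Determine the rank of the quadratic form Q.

An LDLᵀ factorisation of A has diagonal entries -2, 3.
Counting signs: 1 positive, 1 negative.
The rank is the number of nonzero pivots: 2.

2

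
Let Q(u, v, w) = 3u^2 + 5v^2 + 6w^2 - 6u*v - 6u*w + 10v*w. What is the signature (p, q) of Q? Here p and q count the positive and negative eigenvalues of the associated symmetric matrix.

The symmetric matrix is A = [[3, -3, -3], [-3, 5, 5], [-3, 5, 6]].
Congruent diagonalization of A (simultaneous row and column reduction) yields pivots 3, 2, 1.
Counting signs: 3 positive.

(3, 0)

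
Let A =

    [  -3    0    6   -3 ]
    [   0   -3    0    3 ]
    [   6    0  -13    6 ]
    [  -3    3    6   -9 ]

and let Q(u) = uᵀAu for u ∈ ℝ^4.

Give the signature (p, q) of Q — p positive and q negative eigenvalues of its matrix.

(0, 4)

An LDLᵀ factorisation of A has diagonal entries -3, -3, -1, -3.
That gives 4 negative pivots.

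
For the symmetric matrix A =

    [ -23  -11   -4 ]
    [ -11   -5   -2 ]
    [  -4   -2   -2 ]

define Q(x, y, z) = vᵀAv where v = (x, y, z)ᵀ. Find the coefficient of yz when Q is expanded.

The coefficient of yz is A[2,3] + A[3,2] = 2·(-2) = -4.

-4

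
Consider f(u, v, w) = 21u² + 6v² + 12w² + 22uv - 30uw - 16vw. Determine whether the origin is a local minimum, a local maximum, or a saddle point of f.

The Hessian at the origin is H = [[42, 22, -30], [22, 12, -16], [-30, -16, 24]].
Congruent diagonalization of H (simultaneous row and column reduction) yields pivots 42, 10/21, 12/5.
Counting signs: 3 positive.
H is positive definite, so the origin is a strict local minimum.

local minimum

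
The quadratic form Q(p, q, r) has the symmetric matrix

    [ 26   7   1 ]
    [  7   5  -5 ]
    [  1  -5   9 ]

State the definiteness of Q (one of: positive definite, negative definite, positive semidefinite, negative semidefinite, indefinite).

positive definite

Symmetric row and column elimination reduces A to a congruent diagonal form with pivots 26, 81/26, 4/81.
So there are 3 positive pivots.
Hence Q is positive definite.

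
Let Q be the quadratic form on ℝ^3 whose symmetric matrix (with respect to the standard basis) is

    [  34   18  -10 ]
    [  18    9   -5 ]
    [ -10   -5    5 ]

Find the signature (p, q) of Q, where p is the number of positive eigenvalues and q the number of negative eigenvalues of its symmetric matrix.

(2, 1)

Row-reducing A symmetrically gives the diagonal entries 34, -9/17, 20/9.
So there are 2 positive, 1 negative pivots.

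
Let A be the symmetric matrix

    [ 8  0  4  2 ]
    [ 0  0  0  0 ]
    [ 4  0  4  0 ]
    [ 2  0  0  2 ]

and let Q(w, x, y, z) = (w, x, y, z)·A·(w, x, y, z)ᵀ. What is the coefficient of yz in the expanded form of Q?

0

The coefficient of yz is A[3,4] + A[4,3] = 2·0 = 0.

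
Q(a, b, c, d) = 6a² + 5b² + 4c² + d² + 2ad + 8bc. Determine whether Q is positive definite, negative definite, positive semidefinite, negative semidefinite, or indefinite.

The symmetric matrix of Q is A = [[6, 0, 0, 1], [0, 5, 4, 0], [0, 4, 4, 0], [1, 0, 0, 1]].
Leading principal minors: Δ_1 = 6, Δ_2 = 30, Δ_3 = 24, Δ_4 = 20.
All leading principal minors are positive, so by Sylvester's criterion Q is positive definite.

positive definite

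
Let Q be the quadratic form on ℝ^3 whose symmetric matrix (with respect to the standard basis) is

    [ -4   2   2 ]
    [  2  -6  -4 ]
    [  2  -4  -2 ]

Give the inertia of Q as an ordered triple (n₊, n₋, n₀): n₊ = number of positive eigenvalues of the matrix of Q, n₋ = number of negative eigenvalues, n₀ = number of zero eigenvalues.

(1, 2, 0)

An LDLᵀ factorisation of A has diagonal entries -4, -5, 4/5.
Counting signs: 1 positive, 2 negative.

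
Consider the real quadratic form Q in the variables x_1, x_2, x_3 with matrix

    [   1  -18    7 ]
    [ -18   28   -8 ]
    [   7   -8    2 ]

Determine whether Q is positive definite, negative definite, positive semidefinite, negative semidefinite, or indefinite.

Row-reducing A symmetrically gives the diagonal entries 1, -296, 3/74.
That gives 2 positive, 1 negative pivots.
Hence Q is indefinite.

indefinite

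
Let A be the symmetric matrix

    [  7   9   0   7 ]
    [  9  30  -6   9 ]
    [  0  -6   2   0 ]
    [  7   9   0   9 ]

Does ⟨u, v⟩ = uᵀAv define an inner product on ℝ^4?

yes

Symmetric row and column elimination reduces A to a congruent diagonal form with pivots 7, 129/7, 2/43, 2.
So there are 4 positive pivots.
Hence Q is positive definite.
⟨·,·⟩ is an inner product exactly when A is positive definite.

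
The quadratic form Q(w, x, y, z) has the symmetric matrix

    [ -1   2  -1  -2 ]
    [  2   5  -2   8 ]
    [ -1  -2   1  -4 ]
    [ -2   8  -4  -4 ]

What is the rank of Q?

Symmetric row and column elimination reduces A to a congruent diagonal form with pivots -1, 9, 2/9, -2.
That gives 2 positive, 2 negative pivots.
The rank is the number of nonzero pivots: 4.

4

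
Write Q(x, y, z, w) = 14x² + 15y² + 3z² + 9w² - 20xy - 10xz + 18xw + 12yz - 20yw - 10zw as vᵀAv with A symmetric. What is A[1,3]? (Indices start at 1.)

The coefficient of x·z in Q is -10. For a symmetric A this equals A[1,3] + A[3,1] = 2·A[1,3].
So A[1,3] = -10/2 = -5.

-5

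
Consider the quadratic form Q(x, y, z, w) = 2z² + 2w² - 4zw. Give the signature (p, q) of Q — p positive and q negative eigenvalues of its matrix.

Write A = [[0, 0, 0, 0], [0, 0, 0, 0], [0, 0, 2, -2], [0, 0, -2, 2]].
Congruent diagonalization of A (simultaneous row and column reduction) yields pivots 0, 0, 2, 0.
So there are 1 positive, 3 zero pivots.

(1, 0)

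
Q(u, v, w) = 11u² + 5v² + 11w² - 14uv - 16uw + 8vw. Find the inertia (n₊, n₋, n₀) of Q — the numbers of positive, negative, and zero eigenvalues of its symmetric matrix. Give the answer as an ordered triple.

(3, 0, 0)

The symmetric matrix is A = [[11, -7, -8], [-7, 5, 4], [-8, 4, 11]].
Congruent diagonalization of A (simultaneous row and column reduction) yields pivots 11, 6/11, 3.
So there are 3 positive pivots.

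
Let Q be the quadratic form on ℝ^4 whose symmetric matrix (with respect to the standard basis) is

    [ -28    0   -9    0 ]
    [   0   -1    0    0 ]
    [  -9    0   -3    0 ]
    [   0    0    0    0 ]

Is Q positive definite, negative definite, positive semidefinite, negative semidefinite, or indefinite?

negative semidefinite

Applying the same elementary operations to the rows and columns of A produces a congruent diagonal matrix with entries -28, -1, -3/28, 0.
That gives 3 negative, 1 zero pivots.
Hence Q is negative semidefinite.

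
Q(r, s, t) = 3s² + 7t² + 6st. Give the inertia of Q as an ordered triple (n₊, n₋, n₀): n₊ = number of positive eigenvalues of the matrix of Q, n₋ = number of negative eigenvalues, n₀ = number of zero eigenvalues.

The associated matrix is A = [[0, 0, 0], [0, 3, 3], [0, 3, 7]].
Applying the same elementary operations to the rows and columns of A produces a congruent diagonal matrix with entries 0, 3, 4.
Counting signs: 2 positive, 1 zero.

(2, 0, 1)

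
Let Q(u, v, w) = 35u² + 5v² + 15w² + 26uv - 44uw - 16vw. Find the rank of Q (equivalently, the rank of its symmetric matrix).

3

Write A = [[35, 13, -22], [13, 5, -8], [-22, -8, 15]].
Applying the same elementary operations to the rows and columns of A produces a congruent diagonal matrix with entries 35, 6/35, 1.
Counting signs: 3 positive.
The rank is the number of nonzero pivots: 3.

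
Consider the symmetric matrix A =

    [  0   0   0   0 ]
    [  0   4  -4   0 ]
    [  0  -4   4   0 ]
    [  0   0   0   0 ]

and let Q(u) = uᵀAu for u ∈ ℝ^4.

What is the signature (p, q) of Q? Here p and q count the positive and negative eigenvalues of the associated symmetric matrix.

Applying the same elementary operations to the rows and columns of A produces a congruent diagonal matrix with entries 0, 4, 0, 0.
Counting signs: 1 positive, 3 zero.

(1, 0)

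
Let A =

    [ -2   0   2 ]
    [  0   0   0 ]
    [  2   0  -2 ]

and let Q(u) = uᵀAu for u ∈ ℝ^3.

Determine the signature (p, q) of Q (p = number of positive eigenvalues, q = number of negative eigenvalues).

(0, 1)

Row-reducing A symmetrically gives the diagonal entries -2, 0, 0.
So there are 1 negative, 2 zero pivots.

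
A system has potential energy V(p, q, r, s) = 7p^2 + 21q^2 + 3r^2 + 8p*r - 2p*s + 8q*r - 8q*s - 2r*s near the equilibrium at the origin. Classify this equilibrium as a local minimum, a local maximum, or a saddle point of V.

saddle point

The Hessian at the origin is H = [[14, 0, 8, -2], [0, 42, 8, -8], [8, 8, 6, -2], [-2, -8, -2, 0]].
An LDLᵀ factorisation of H has diagonal entries 14, 42, -2/21, 20/7.
Counting signs: 3 positive, 1 negative.
H is indefinite, so the origin is a saddle point.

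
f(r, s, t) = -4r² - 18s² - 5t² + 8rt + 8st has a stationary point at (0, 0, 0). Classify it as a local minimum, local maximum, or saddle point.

The Hessian at the origin is H = [[-8, 0, 8], [0, -36, 8], [8, 8, -10]].
Applying the same elementary operations to the rows and columns of H produces a congruent diagonal matrix with entries -8, -36, -2/9.
So there are 3 negative pivots.
H is negative definite, so the origin is a strict local maximum.

local maximum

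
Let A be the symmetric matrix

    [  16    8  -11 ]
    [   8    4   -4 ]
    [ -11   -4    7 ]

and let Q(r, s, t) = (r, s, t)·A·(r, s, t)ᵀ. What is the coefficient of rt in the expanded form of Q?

-22

The coefficient of rt is A[1,3] + A[3,1] = 2·(-11) = -22.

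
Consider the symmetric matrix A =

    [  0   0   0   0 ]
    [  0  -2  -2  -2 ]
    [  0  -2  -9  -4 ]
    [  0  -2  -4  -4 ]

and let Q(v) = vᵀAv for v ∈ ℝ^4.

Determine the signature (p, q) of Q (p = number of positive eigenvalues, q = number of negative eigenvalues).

(0, 3)

Applying the same elementary operations to the rows and columns of A produces a congruent diagonal matrix with entries 0, -2, -7, -10/7.
Counting signs: 3 negative, 1 zero.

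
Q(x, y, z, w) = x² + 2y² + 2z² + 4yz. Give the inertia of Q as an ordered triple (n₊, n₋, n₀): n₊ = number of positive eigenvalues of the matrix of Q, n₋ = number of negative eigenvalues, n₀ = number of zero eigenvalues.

The symmetric matrix is A = [[1, 0, 0, 0], [0, 2, 2, 0], [0, 2, 2, 0], [0, 0, 0, 0]].
Applying the same elementary operations to the rows and columns of A produces a congruent diagonal matrix with entries 1, 2, 0, 0.
That gives 2 positive, 2 zero pivots.

(2, 0, 2)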